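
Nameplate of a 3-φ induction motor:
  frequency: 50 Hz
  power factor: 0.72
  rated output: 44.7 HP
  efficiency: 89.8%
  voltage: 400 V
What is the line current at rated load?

P_out = 44.7 × 746 = 33346 W
P_in = P_out / η = 33346 / 0.898 = 37134 W
I_L = P_in / (√3·V_L·cosφ) = 37134 / (1.732 × 400 × 0.72) = 74.4 A

74.4 A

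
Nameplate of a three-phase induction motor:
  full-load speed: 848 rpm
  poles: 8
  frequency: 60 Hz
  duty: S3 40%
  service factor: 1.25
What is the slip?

5.78 %

n_s = 120f/p = 120×60/8 = 900 rpm
s = (n_s − n)/n_s = (900 − 848)/900 = 0.0578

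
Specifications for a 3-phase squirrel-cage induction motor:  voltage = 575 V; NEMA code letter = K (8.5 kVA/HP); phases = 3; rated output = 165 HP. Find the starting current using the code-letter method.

S_LR = 8.5 × 165 = 1402.5 kVA
I_LR = S_LR/(√3·V_L) = 1402500/(1.732×575) = 1410 A

1410 A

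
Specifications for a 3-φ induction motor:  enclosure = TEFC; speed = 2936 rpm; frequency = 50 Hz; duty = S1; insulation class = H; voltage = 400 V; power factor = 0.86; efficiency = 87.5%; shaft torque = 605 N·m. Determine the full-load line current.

ω = 2π×2936/60 = 307.5 rad/s; P_out = τω = 605 × 307.5 = 186038 W
P_in = P_out / η = 186038 / 0.875 = 212615 W
I_L = P_in / (√3·V_L·cosφ) = 212615 / (1.732 × 400 × 0.86) = 357 A

357 A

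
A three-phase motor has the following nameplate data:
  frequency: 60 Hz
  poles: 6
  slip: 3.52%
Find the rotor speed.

n_s = 120f/p = 120×60/6 = 1200 rpm
n = n_s(1 − s) = 1200 × (1 − 0.0352) = 1158 rpm

1158 rpm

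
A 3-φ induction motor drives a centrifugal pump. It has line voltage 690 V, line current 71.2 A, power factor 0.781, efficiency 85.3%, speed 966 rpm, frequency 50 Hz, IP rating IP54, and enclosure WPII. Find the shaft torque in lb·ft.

P_in = √3·V·I·cosφ = 1.732 × 690 × 71.2 × 0.781 = 66455 W
P_out = η·P_in = 0.853 × 66455 = 56686 W
n = 966 rpm
ω = 2π×966/60 = 101.2 rad/s
τ = P_out/ω = 56686/101.2 = 560.1 N·m
In lb·ft: 560.1/1.356 = 413 lb·ft

413 lb·ft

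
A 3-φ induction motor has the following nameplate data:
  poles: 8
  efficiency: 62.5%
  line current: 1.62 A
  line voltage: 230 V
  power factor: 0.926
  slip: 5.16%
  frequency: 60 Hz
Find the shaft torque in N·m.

4.18 N·m

P_in = √3·V·I·cosφ = 1.732 × 230 × 1.62 × 0.926 = 598 W
P_out = η·P_in = 0.625 × 598 = 374 W
n_s = 120×60/8 = 900 rpm; n = 900×(1−0.0516) = 854 rpm
ω = 2π×854/60 = 89.43 rad/s
τ = P_out/ω = 374/89.43 = 4.18 N·m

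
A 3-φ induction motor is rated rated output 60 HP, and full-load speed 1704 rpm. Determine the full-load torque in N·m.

251 N·m

P_out = 60 × 746 = 44760 W
ω = 2π × 1704/60 = 178.4 rad/s
τ = P_out/ω = 44760/178.4 = 251 N·m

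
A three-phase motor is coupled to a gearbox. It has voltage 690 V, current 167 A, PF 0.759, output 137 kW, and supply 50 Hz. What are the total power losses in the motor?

P_in = √3·V·I·cosφ = 1.732×690×167×0.759 = 151480 W
P_out = 137000 W
Losses = P_in − P_out = 151480 − 137000 = 14480 W

14500 W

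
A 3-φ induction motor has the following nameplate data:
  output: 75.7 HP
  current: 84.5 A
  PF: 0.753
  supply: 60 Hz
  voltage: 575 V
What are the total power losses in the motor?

P_in = √3·V·I·cosφ = 1.732×575×84.5×0.753 = 63368 W
P_out = 75.7×746 = 56472 W
Losses = P_in − P_out = 63368 − 56472 = 6896 W

6900 W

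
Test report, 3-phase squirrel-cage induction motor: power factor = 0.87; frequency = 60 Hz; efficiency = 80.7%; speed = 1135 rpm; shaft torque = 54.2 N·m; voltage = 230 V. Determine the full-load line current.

ω = 2π×1135/60 = 118.9 rad/s; P_out = τω = 54.2 × 118.9 = 6444 W
P_in = P_out / η = 6444 / 0.807 = 7985 W
I_L = P_in / (√3·V_L·cosφ) = 7985 / (1.732 × 230 × 0.87) = 23 A

23 A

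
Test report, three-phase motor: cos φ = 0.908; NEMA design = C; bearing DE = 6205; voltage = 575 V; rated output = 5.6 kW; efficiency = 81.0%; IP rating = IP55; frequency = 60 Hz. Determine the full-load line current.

7.65 A

P_out = 5.6 kW = 5600 W
P_in = P_out / η = 5600 / 0.810 = 6914 W
I_L = P_in / (√3·V_L·cosφ) = 6914 / (1.732 × 575 × 0.908) = 7.65 A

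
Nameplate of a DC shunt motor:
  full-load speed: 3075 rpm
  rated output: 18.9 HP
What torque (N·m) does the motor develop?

43.8 N·m

P_out = 18.9 × 746 = 14099 W
ω = 2π × 3075/60 = 322 rad/s
τ = P_out/ω = 14099/322 = 43.8 N·m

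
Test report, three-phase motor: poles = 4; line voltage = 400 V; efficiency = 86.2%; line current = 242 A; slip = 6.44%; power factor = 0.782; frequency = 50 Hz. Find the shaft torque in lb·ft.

567 lb·ft

P_in = √3·V·I·cosφ = 1.732 × 400 × 242 × 0.782 = 131108 W
P_out = η·P_in = 0.862 × 131108 = 113015 W
n_s = 120×50/4 = 1500 rpm; n = 1500×(1−0.0644) = 1403 rpm
ω = 2π×1403/60 = 146.9 rad/s
τ = P_out/ω = 113015/146.9 = 769.3 N·m
In lb·ft: 769.3/1.356 = 567 lb·ft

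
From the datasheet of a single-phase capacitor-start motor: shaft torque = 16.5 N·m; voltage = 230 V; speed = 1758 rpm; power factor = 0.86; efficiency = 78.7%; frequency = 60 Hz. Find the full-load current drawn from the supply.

19.5 A

ω = 2π×1758/60 = 184.1 rad/s; P_out = τω = 16.5 × 184.1 = 3038 W
P_in = P_out / η = 3038 / 0.787 = 3860 W
I = P_in / (V·cosφ) = 3860 / (230 × 0.86) = 19.5 A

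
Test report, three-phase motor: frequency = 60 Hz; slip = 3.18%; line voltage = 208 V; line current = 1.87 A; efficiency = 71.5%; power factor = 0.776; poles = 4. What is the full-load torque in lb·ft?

1.51 lb·ft

P_in = √3·V·I·cosφ = 1.732 × 208 × 1.87 × 0.776 = 523 W
P_out = η·P_in = 0.715 × 523 = 374 W
n_s = 120×60/4 = 1800 rpm; n = 1800×(1−0.0318) = 1743 rpm
ω = 2π×1743/60 = 182.5 rad/s
τ = P_out/ω = 374/182.5 = 2.049 N·m
In lb·ft: 2.049/1.356 = 1.51 lb·ft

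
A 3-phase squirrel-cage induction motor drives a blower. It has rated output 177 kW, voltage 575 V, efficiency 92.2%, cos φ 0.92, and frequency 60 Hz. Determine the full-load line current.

210 A

P_out = 177 kW = 177000 W
P_in = P_out / η = 177000 / 0.922 = 191974 W
I_L = P_in / (√3·V_L·cosφ) = 191974 / (1.732 × 575 × 0.92) = 210 A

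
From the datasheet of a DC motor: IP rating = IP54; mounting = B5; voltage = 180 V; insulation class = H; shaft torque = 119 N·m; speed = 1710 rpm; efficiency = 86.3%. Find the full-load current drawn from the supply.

137 A

ω = 2π×1710/60 = 179.1 rad/s; P_out = τω = 119 × 179.1 = 21313 W
P_in = P_out / η = 21313 / 0.863 = 24696 W
I = P_in / V = 24696 / 180 = 137 A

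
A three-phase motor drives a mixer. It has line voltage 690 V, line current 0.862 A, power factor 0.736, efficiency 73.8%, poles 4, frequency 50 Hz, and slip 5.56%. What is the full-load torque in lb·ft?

P_in = √3·V·I·cosφ = 1.732 × 690 × 0.862 × 0.736 = 758 W
P_out = η·P_in = 0.738 × 758 = 559 W
n_s = 120×50/4 = 1500 rpm; n = 1500×(1−0.0556) = 1417 rpm
ω = 2π×1417/60 = 148.4 rad/s
τ = P_out/ω = 559/148.4 = 3.767 N·m
In lb·ft: 3.767/1.356 = 2.78 lb·ft

2.78 lb·ft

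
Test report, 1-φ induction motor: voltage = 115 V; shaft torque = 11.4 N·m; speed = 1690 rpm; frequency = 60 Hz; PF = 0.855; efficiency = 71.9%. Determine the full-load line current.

28.5 A

ω = 2π×1690/60 = 177 rad/s; P_out = τω = 11.4 × 177 = 2018 W
P_in = P_out / η = 2018 / 0.719 = 2807 W
I = P_in / (V·cosφ) = 2807 / (115 × 0.855) = 28.5 A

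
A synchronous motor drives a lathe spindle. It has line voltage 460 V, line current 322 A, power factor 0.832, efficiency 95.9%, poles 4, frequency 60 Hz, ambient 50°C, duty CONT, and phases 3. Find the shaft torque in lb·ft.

801 lb·ft

P_in = √3·V·I·cosφ = 1.732 × 460 × 322 × 0.832 = 213444 W
P_out = η·P_in = 0.959 × 213444 = 204693 W
n = n_s = 120×60/4 = 1800 rpm (synchronous)
ω = 2π×1800/60 = 188.5 rad/s
τ = P_out/ω = 204693/188.5 = 1086 N·m
In lb·ft: 1086/1.356 = 801 lb·ft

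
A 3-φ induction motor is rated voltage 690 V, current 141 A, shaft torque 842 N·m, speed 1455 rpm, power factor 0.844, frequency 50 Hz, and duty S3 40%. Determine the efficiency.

90.2 %

ω = 2π × 1455/60 = 152.4 rad/s; P_out = τω = 842 × 152.4 = 128321 W
P_in = √3·V_L·I_L·cosφ = 1.732 × 690 × 141 × 0.844 = 142219 W
η = P_out / P_in = 128321 / 142219 = 0.902 = 90.2%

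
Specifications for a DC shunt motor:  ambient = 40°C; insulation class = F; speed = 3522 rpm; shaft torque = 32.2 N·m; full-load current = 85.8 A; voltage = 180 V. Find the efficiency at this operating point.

76.9 %

ω = 2π × 3522/60 = 368.8 rad/s; P_out = τω = 32.2 × 368.8 = 11875 W
P_in = V·I = 180 × 85.8 = 15444 W
η = P_out / P_in = 11875 / 15444 = 0.769 = 76.9%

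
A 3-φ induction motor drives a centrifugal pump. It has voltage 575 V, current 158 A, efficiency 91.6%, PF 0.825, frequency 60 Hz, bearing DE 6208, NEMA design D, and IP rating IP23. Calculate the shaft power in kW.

119 kW

P_in = √3·V·I·cosφ = 1.732 × 575 × 158 × 0.825 = 129816 W
P_out = η·P_in = 0.916 × 129816 = 118911 W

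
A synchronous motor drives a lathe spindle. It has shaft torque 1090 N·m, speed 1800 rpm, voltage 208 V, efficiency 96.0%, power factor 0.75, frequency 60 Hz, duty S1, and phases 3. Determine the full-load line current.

ω = 2π×1800/60 = 188.5 rad/s; P_out = τω = 1090 × 188.5 = 205465 W
P_in = P_out / η = 205465 / 0.960 = 214026 W
I_L = P_in / (√3·V_L·cosφ) = 214026 / (1.732 × 208 × 0.75) = 792 A

792 A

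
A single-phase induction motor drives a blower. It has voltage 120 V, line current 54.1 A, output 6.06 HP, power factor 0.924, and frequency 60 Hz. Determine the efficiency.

P_out = 6.06 × 746 = 4521 W
P_in = V·I·cosφ = 120 × 54.1 × 0.924 = 5999 W
η = P_out / P_in = 4521 / 5999 = 0.754 = 75.4%

75.4 %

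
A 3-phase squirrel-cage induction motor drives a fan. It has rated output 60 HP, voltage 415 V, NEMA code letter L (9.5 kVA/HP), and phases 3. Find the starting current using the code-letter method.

S_LR = 9.5 × 60 = 570 kVA
I_LR = S_LR/(√3·V_L) = 570000/(1.732×415) = 793 A

793 A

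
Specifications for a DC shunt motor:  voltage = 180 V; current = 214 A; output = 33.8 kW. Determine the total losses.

P_in = V·I = 180×214 = 38520 W
P_out = 33800 W
Losses = P_in − P_out = 38520 − 33800 = 4720 W

4720 W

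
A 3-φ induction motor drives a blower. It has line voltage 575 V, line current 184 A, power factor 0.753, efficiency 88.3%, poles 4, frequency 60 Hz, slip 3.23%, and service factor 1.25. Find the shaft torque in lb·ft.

P_in = √3·V·I·cosφ = 1.732 × 575 × 184 × 0.753 = 137984 W
P_out = η·P_in = 0.883 × 137984 = 121840 W
n_s = 120×60/4 = 1800 rpm; n = 1800×(1−0.0323) = 1742 rpm
ω = 2π×1742/60 = 182.4 rad/s
τ = P_out/ω = 121840/182.4 = 668 N·m
In lb·ft: 668/1.356 = 493 lb·ft

493 lb·ft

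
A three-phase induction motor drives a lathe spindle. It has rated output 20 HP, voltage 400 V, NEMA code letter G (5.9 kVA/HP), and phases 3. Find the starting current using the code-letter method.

170 A

S_LR = 5.9 × 20 = 118 kVA
I_LR = S_LR/(√3·V_L) = 118000/(1.732×400) = 170 A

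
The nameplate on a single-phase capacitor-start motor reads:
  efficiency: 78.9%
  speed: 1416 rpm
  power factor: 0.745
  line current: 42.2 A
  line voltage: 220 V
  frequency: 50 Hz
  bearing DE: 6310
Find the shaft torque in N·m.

36.8 N·m

P_in = V·I·cosφ = 220 × 42.2 × 0.745 = 6917 W
P_out = η·P_in = 0.789 × 6917 = 5458 W
n = 1416 rpm
ω = 2π×1416/60 = 148.3 rad/s
τ = P_out/ω = 5458/148.3 = 36.8 N·m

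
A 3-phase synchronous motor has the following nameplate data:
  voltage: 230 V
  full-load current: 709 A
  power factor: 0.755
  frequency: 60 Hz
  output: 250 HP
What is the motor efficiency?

87.5 %

P_out = 250 × 746 = 186500 W
P_in = √3·V_L·I_L·cosφ = 1.732 × 230 × 709 × 0.755 = 213240 W
η = P_out / P_in = 186500 / 213240 = 0.875 = 87.5%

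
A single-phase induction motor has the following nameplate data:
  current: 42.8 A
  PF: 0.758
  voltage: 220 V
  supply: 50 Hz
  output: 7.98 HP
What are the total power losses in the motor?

1.18 kW

P_in = V·I·cosφ = 220×42.8×0.758 = 7137 W
P_out = 7.98×746 = 5953 W
Losses = P_in − P_out = 7137 − 5953 = 1184 W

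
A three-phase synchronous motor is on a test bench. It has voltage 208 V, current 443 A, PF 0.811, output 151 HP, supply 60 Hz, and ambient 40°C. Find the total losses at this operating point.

16800 W

P_in = √3·V·I·cosφ = 1.732×208×443×0.811 = 129430 W
P_out = 151×746 = 112646 W
Losses = P_in − P_out = 129430 − 112646 = 16784 W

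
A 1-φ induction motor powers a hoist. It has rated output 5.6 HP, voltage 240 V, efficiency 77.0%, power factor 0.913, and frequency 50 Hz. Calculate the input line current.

24.8 A

P_out = 5.6 × 746 = 4178 W
P_in = P_out / η = 4178 / 0.770 = 5426 W
I = P_in / (V·cosφ) = 5426 / (240 × 0.913) = 24.8 A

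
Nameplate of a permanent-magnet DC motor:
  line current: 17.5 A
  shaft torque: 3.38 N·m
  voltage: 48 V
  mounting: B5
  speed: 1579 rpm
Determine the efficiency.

ω = 2π × 1579/60 = 165.4 rad/s; P_out = τω = 3.38 × 165.4 = 559 W
P_in = V·I = 48 × 17.5 = 840 W
η = P_out / P_in = 559 / 840 = 0.665 = 66.5%

66.5 %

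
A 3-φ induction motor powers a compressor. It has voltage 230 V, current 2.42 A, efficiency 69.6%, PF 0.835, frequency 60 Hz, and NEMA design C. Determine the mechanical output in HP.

P_in = √3·V·I·cosφ = 1.732 × 230 × 2.42 × 0.835 = 805 W
P_out = η·P_in = 0.696 × 805 = 560 W
= 560/746 = 0.751 HP

0.751 HP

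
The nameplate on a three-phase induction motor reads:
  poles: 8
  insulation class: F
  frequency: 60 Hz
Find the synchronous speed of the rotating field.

900 rpm

n_s = 120f/p = 120×60/8 = 900 rpm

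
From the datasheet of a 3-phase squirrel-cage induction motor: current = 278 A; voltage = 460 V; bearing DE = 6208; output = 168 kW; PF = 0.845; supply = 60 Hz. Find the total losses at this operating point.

19200 W

P_in = √3·V·I·cosφ = 1.732×460×278×0.845 = 187157 W
P_out = 168000 W
Losses = P_in − P_out = 187157 − 168000 = 19157 W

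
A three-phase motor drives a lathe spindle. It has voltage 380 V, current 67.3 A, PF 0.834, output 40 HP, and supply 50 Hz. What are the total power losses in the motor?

P_in = √3·V·I·cosφ = 1.732×380×67.3×0.834 = 36941 W
P_out = 40×746 = 29840 W
Losses = P_in − P_out = 36941 − 29840 = 7101 W

7.1 kW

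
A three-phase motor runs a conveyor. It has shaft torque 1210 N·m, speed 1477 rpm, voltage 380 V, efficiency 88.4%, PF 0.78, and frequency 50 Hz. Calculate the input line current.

ω = 2π×1477/60 = 154.7 rad/s; P_out = τω = 1210 × 154.7 = 187187 W
P_in = P_out / η = 187187 / 0.884 = 211750 W
I_L = P_in / (√3·V_L·cosφ) = 211750 / (1.732 × 380 × 0.78) = 412 A

412 A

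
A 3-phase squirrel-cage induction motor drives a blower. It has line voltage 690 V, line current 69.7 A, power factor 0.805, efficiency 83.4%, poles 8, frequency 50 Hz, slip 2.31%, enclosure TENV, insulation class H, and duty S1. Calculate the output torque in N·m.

P_in = √3·V·I·cosφ = 1.732 × 690 × 69.7 × 0.805 = 67054 W
P_out = η·P_in = 0.834 × 67054 = 55923 W
n_s = 120×50/8 = 750 rpm; n = 750×(1−0.0231) = 733 rpm
ω = 2π×733/60 = 76.76 rad/s
τ = P_out/ω = 55923/76.76 = 729 N·m

729 N·m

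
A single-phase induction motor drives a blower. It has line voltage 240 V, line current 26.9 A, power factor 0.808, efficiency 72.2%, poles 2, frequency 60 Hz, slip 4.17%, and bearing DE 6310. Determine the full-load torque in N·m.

10.4 N·m

P_in = V·I·cosφ = 240 × 26.9 × 0.808 = 5216 W
P_out = η·P_in = 0.722 × 5216 = 3766 W
n_s = 120×60/2 = 3600 rpm; n = 3600×(1−0.0417) = 3450 rpm
ω = 2π×3450/60 = 361.3 rad/s
τ = P_out/ω = 3766/361.3 = 10.4 N·m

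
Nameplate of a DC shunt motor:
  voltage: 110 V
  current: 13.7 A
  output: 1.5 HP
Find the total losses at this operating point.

388 W

P_in = V·I = 110×13.7 = 1507 W
P_out = 1.5×746 = 1119 W
Losses = P_in − P_out = 1507 − 1119 = 388 W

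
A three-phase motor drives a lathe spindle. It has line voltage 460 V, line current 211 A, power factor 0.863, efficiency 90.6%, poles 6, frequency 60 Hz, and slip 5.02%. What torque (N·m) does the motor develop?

1100 N·m

P_in = √3·V·I·cosφ = 1.732 × 460 × 211 × 0.863 = 145077 W
P_out = η·P_in = 0.906 × 145077 = 131440 W
n_s = 120×60/6 = 1200 rpm; n = 1200×(1−0.0502) = 1140 rpm
ω = 2π×1140/60 = 119.4 rad/s
τ = P_out/ω = 131440/119.4 = 1100 N·m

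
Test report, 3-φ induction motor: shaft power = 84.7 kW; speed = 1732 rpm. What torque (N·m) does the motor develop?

ω = 2π × 1732/60 = 181.4 rad/s
τ = P/ω = 84700/181.4 = 467 N·m

467 N·m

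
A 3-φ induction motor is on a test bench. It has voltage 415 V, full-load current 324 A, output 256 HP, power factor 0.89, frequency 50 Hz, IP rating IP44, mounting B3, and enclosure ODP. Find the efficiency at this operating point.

P_out = 256 × 746 = 190976 W
P_in = √3·V_L·I_L·cosφ = 1.732 × 415 × 324 × 0.89 = 207267 W
η = P_out / P_in = 190976 / 207267 = 0.921 = 92.1%

92.1 %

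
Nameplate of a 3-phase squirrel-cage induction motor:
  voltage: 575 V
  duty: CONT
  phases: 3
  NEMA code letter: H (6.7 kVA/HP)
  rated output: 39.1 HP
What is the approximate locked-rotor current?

S_LR = 6.7 × 39.1 = 261.97 kVA
I_LR = S_LR/(√3·V_L) = 261970/(1.732×575) = 263 A

263 A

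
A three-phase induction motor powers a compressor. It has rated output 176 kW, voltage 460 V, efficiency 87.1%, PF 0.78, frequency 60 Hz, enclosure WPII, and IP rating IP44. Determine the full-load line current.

P_out = 176 kW = 176000 W
P_in = P_out / η = 176000 / 0.871 = 202067 W
I_L = P_in / (√3·V_L·cosφ) = 202067 / (1.732 × 460 × 0.78) = 325 A

325 A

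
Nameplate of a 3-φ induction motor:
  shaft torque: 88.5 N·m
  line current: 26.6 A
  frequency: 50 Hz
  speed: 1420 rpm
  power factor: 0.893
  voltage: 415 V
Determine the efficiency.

77.1 %

ω = 2π × 1420/60 = 148.7 rad/s; P_out = τω = 88.5 × 148.7 = 13160 W
P_in = √3·V_L·I_L·cosφ = 1.732 × 415 × 26.6 × 0.893 = 17074 W
η = P_out / P_in = 13160 / 17074 = 0.771 = 77.1%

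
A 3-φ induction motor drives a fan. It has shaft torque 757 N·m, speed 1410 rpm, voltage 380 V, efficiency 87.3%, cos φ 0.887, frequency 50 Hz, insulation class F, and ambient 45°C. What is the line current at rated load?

219 A

ω = 2π×1410/60 = 147.7 rad/s; P_out = τω = 757 × 147.7 = 111809 W
P_in = P_out / η = 111809 / 0.873 = 128074 W
I_L = P_in / (√3·V_L·cosφ) = 128074 / (1.732 × 380 × 0.887) = 219 A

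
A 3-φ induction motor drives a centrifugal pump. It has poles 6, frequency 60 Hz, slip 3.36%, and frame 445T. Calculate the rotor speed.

n_s = 120f/p = 120×60/6 = 1200 rpm
n = n_s(1 − s) = 1200 × (1 − 0.0336) = 1160 rpm

1160 rpm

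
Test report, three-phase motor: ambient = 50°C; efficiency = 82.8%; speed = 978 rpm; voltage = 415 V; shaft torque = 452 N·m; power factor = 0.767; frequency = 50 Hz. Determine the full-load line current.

ω = 2π×978/60 = 102.4 rad/s; P_out = τω = 452 × 102.4 = 46285 W
P_in = P_out / η = 46285 / 0.828 = 55900 W
I_L = P_in / (√3·V_L·cosφ) = 55900 / (1.732 × 415 × 0.767) = 101 A

101 A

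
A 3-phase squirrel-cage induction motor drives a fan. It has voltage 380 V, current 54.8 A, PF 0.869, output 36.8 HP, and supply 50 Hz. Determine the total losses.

P_in = √3·V·I·cosφ = 1.732×380×54.8×0.869 = 31342 W
P_out = 36.8×746 = 27453 W
Losses = P_in − P_out = 31342 − 27453 = 3889 W

3.89 kW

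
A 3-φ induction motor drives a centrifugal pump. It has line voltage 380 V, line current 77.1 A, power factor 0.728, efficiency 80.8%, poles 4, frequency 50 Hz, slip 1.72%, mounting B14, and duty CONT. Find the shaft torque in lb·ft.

143 lb·ft

P_in = √3·V·I·cosφ = 1.732 × 380 × 77.1 × 0.728 = 36942 W
P_out = η·P_in = 0.808 × 36942 = 29849 W
n_s = 120×50/4 = 1500 rpm; n = 1500×(1−0.0172) = 1474 rpm
ω = 2π×1474/60 = 154.4 rad/s
τ = P_out/ω = 29849/154.4 = 193.3 N·m
In lb·ft: 193.3/1.356 = 143 lb·ft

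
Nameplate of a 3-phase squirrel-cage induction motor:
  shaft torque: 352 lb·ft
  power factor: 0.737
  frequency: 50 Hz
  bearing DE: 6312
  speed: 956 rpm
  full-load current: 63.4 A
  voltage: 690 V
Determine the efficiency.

85.6 %

τ = 352 lb·ft × 1.356 = 477.3 N·m
ω = 2π × 956/60 = 100.1 rad/s; P_out = τω = 477.3 × 100.1 = 47778 W
P_in = √3·V_L·I_L·cosφ = 1.732 × 690 × 63.4 × 0.737 = 55841 W
η = P_out / P_in = 47778 / 55841 = 0.856 = 85.6%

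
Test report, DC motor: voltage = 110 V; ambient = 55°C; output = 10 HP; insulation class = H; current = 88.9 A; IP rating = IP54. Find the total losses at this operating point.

P_in = V·I = 110×88.9 = 9779 W
P_out = 10×746 = 7460 W
Losses = P_in − P_out = 9779 − 7460 = 2319 W

2.32 kW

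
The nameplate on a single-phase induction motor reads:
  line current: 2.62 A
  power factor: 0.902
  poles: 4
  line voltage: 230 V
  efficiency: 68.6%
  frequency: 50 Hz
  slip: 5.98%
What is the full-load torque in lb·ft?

1.86 lb·ft

P_in = V·I·cosφ = 230 × 2.62 × 0.902 = 544 W
P_out = η·P_in = 0.686 × 544 = 373 W
n_s = 120×50/4 = 1500 rpm; n = 1500×(1−0.0598) = 1410 rpm
ω = 2π×1410/60 = 147.7 rad/s
τ = P_out/ω = 373/147.7 = 2.525 N·m
In lb·ft: 2.525/1.356 = 1.86 lb·ft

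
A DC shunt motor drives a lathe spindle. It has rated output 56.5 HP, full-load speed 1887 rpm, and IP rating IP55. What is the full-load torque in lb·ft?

157 lb·ft

P_out = 56.5 × 746 = 42149 W
ω = 2π × 1887/60 = 197.6 rad/s
τ = P_out/ω = 42149/197.6 = 213.3 N·m
In lb·ft: 213.3/1.356 = 157 lb·ft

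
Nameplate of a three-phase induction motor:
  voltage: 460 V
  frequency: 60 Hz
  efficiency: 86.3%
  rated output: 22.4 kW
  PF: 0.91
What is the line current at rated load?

P_out = 22.4 kW = 22400 W
P_in = P_out / η = 22400 / 0.863 = 25956 W
I_L = P_in / (√3·V_L·cosφ) = 25956 / (1.732 × 460 × 0.91) = 35.8 A

35.8 A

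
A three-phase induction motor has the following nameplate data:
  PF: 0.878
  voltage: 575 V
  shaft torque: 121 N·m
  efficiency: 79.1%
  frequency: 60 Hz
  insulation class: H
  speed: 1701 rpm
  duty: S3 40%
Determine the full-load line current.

ω = 2π×1701/60 = 178.1 rad/s; P_out = τω = 121 × 178.1 = 21550 W
P_in = P_out / η = 21550 / 0.791 = 27244 W
I_L = P_in / (√3·V_L·cosφ) = 27244 / (1.732 × 575 × 0.878) = 31.2 A

31.2 A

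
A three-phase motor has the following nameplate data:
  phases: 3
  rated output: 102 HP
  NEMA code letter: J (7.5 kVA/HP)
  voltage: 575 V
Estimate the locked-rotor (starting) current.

S_LR = 7.5 × 102 = 765 kVA
I_LR = S_LR/(√3·V_L) = 765000/(1.732×575) = 768 A

768 A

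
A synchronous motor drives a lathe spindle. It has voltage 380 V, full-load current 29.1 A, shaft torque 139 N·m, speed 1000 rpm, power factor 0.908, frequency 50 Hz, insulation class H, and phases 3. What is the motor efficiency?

83.7 %

ω = 2π × 1000/60 = 104.7 rad/s; P_out = τω = 139 × 104.7 = 14553 W
P_in = √3·V_L·I_L·cosφ = 1.732 × 380 × 29.1 × 0.908 = 17390 W
η = P_out / P_in = 14553 / 17390 = 0.837 = 83.7%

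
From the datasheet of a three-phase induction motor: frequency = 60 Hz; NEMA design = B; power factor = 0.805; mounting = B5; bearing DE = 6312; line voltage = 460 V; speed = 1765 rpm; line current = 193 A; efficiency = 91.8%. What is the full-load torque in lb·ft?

453 lb·ft

P_in = √3·V·I·cosφ = 1.732 × 460 × 193 × 0.805 = 123782 W
P_out = η·P_in = 0.918 × 123782 = 113632 W
n = 1765 rpm
ω = 2π×1765/60 = 184.8 rad/s
τ = P_out/ω = 113632/184.8 = 614.9 N·m
In lb·ft: 614.9/1.356 = 453 lb·ft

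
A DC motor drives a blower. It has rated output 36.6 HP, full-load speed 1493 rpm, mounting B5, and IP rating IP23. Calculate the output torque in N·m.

P_out = 36.6 × 746 = 27304 W
ω = 2π × 1493/60 = 156.3 rad/s
τ = P_out/ω = 27304/156.3 = 175 N·m

175 N·m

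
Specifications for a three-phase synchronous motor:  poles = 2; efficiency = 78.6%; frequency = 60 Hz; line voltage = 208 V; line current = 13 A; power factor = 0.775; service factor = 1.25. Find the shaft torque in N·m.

7.57 N·m

P_in = √3·V·I·cosφ = 1.732 × 208 × 13 × 0.775 = 3630 W
P_out = η·P_in = 0.786 × 3630 = 2853 W
n = n_s = 120×60/2 = 3600 rpm (synchronous)
ω = 2π×3600/60 = 377 rad/s
τ = P_out/ω = 2853/377 = 7.57 N·m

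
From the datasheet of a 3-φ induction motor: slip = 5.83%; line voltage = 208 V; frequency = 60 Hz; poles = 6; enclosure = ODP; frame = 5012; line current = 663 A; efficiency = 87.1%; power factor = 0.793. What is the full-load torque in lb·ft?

1030 lb·ft

P_in = √3·V·I·cosφ = 1.732 × 208 × 663 × 0.793 = 189408 W
P_out = η·P_in = 0.871 × 189408 = 164974 W
n_s = 120×60/6 = 1200 rpm; n = 1200×(1−0.0583) = 1130 rpm
ω = 2π×1130/60 = 118.3 rad/s
τ = P_out/ω = 164974/118.3 = 1395 N·m
In lb·ft: 1395/1.356 = 1030 lb·ft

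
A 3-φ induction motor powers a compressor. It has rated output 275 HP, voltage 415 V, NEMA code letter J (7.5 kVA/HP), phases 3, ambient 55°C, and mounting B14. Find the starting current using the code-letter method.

S_LR = 7.5 × 275 = 2062.5 kVA
I_LR = S_LR/(√3·V_L) = 2062500/(1.732×415) = 2870 A

2870 A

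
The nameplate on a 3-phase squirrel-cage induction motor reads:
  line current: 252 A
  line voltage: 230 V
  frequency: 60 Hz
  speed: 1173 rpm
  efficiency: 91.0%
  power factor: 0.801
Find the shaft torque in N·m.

596 N·m

P_in = √3·V·I·cosφ = 1.732 × 230 × 252 × 0.801 = 80410 W
P_out = η·P_in = 0.91 × 80410 = 73173 W
n = 1173 rpm
ω = 2π×1173/60 = 122.8 rad/s
τ = P_out/ω = 73173/122.8 = 596 N·m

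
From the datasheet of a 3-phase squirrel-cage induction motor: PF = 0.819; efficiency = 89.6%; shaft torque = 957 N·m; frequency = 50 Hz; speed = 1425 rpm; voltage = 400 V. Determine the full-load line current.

ω = 2π×1425/60 = 149.2 rad/s; P_out = τω = 957 × 149.2 = 142784 W
P_in = P_out / η = 142784 / 0.896 = 159357 W
I_L = P_in / (√3·V_L·cosφ) = 159357 / (1.732 × 400 × 0.819) = 281 A

281 A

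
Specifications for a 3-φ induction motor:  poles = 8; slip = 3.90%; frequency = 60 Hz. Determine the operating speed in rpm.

865 rpm

n_s = 120f/p = 120×60/8 = 900 rpm
n = n_s(1 − s) = 900 × (1 − 0.039) = 865 rpm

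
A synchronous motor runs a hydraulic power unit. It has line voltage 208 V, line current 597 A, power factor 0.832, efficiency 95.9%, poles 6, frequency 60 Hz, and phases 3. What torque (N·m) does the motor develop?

1370 N·m

P_in = √3·V·I·cosφ = 1.732 × 208 × 597 × 0.832 = 178941 W
P_out = η·P_in = 0.959 × 178941 = 171604 W
n = n_s = 120×60/6 = 1200 rpm (synchronous)
ω = 2π×1200/60 = 125.7 rad/s
τ = P_out/ω = 171604/125.7 = 1370 N·m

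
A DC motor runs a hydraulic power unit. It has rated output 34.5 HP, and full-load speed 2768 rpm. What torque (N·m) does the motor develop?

P_out = 34.5 × 746 = 25737 W
ω = 2π × 2768/60 = 289.9 rad/s
τ = P_out/ω = 25737/289.9 = 88.8 N·m

88.8 N·m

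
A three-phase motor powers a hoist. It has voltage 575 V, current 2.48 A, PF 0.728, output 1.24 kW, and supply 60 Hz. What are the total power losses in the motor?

P_in = √3·V·I·cosφ = 1.732×575×2.48×0.728 = 1798 W
P_out = 1240 W
Losses = P_in − P_out = 1798 − 1240 = 558 W

558 W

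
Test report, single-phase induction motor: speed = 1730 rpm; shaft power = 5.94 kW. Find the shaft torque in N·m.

ω = 2π × 1730/60 = 181.2 rad/s
τ = P/ω = 5940/181.2 = 32.8 N·m

32.8 N·m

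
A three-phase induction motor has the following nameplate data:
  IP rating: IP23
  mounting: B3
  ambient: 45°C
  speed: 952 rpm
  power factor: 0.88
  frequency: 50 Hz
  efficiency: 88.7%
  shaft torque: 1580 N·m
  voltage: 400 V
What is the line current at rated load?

ω = 2π×952/60 = 99.69 rad/s; P_out = τω = 1580 × 99.69 = 157510 W
P_in = P_out / η = 157510 / 0.887 = 177576 W
I_L = P_in / (√3·V_L·cosφ) = 177576 / (1.732 × 400 × 0.88) = 291 A

291 A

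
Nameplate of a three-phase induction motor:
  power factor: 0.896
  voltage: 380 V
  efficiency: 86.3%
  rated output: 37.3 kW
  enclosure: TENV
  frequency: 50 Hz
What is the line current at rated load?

P_out = 37.3 kW = 37300 W
P_in = P_out / η = 37300 / 0.863 = 43221 W
I_L = P_in / (√3·V_L·cosφ) = 43221 / (1.732 × 380 × 0.896) = 73.3 A

73.3 A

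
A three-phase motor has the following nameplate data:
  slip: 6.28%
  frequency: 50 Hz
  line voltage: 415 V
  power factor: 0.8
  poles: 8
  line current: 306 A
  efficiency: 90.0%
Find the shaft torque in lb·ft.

P_in = √3·V·I·cosφ = 1.732 × 415 × 306 × 0.8 = 175957 W
P_out = η·P_in = 0.9 × 175957 = 158361 W
n_s = 120×50/8 = 750 rpm; n = 750×(1−0.0628) = 703 rpm
ω = 2π×703/60 = 73.62 rad/s
τ = P_out/ω = 158361/73.62 = 2151 N·m
In lb·ft: 2151/1.356 = 1590 lb·ft

1590 lb·ft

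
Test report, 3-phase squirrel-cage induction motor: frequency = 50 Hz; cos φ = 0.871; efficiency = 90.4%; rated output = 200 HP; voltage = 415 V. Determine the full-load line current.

264 A

P_out = 200 × 746 = 149200 W
P_in = P_out / η = 149200 / 0.904 = 165044 W
I_L = P_in / (√3·V_L·cosφ) = 165044 / (1.732 × 415 × 0.871) = 264 A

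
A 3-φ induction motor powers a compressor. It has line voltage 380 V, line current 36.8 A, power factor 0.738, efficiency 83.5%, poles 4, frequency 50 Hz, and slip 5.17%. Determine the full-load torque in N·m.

100 N·m

P_in = √3·V·I·cosφ = 1.732 × 380 × 36.8 × 0.738 = 17875 W
P_out = η·P_in = 0.835 × 17875 = 14926 W
n_s = 120×50/4 = 1500 rpm; n = 1500×(1−0.0517) = 1422 rpm
ω = 2π×1422/60 = 148.9 rad/s
τ = P_out/ω = 14926/148.9 = 100 N·m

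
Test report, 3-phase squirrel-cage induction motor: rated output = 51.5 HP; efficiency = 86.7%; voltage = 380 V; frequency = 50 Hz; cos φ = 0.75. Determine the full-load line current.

89.8 A

P_out = 51.5 × 746 = 38419 W
P_in = P_out / η = 38419 / 0.867 = 44313 W
I_L = P_in / (√3·V_L·cosφ) = 44313 / (1.732 × 380 × 0.75) = 89.8 A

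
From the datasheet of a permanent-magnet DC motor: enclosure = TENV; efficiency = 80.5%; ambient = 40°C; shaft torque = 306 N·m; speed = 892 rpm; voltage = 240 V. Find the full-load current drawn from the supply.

ω = 2π×892/60 = 93.41 rad/s; P_out = τω = 306 × 93.41 = 28583 W
P_in = P_out / η = 28583 / 0.805 = 35507 W
I = P_in / V = 35507 / 240 = 148 A

148 A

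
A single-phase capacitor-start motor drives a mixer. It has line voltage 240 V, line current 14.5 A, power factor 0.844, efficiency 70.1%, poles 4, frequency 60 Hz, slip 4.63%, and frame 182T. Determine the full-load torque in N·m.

11.5 N·m

P_in = V·I·cosφ = 240 × 14.5 × 0.844 = 2937 W
P_out = η·P_in = 0.701 × 2937 = 2059 W
n_s = 120×60/4 = 1800 rpm; n = 1800×(1−0.0463) = 1717 rpm
ω = 2π×1717/60 = 179.8 rad/s
τ = P_out/ω = 2059/179.8 = 11.5 N·m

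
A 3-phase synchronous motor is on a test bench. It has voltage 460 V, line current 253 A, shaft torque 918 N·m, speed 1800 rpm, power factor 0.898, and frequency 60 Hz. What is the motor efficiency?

ω = 2π × 1800/60 = 188.5 rad/s; P_out = τω = 918 × 188.5 = 173043 W
P_in = √3·V_L·I_L·cosφ = 1.732 × 460 × 253 × 0.898 = 181010 W
η = P_out / P_in = 173043 / 181010 = 0.956 = 95.6%

95.6 %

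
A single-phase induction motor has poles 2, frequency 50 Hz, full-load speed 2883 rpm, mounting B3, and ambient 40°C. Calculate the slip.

n_s = 120f/p = 120×50/2 = 3000 rpm
s = (n_s − n)/n_s = (3000 − 2883)/3000 = 0.0390

3.90 %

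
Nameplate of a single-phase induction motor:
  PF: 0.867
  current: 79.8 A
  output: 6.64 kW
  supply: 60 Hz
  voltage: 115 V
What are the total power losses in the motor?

1.32 kW

P_in = V·I·cosφ = 115×79.8×0.867 = 7956 W
P_out = 6640 W
Losses = P_in − P_out = 7956 − 6640 = 1316 W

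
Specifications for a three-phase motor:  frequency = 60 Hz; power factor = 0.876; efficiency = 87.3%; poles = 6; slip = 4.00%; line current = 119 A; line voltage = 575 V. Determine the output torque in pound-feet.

554 lb·ft

P_in = √3·V·I·cosφ = 1.732 × 575 × 119 × 0.876 = 103817 W
P_out = η·P_in = 0.873 × 103817 = 90632 W
n_s = 120×60/6 = 1200 rpm; n = 1200×(1−0.04) = 1152 rpm
ω = 2π×1152/60 = 120.6 rad/s
τ = P_out/ω = 90632/120.6 = 751.5 N·m
In lb·ft: 751.5/1.356 = 554 lb·ft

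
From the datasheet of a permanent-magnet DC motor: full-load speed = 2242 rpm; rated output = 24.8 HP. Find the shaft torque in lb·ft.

58.1 lb·ft

P_out = 24.8 × 746 = 18501 W
ω = 2π × 2242/60 = 234.8 rad/s
τ = P_out/ω = 18501/234.8 = 78.79 N·m
In lb·ft: 78.79/1.356 = 58.1 lb·ft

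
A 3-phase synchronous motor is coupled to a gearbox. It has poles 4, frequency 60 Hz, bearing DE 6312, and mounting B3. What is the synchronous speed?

n_s = 120f/p = 120×60/4 = 1800 rpm

1800 rpm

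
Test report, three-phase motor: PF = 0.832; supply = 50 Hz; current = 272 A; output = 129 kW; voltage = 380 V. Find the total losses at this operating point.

P_in = √3·V·I·cosφ = 1.732×380×272×0.832 = 148944 W
P_out = 129000 W
Losses = P_in − P_out = 148944 − 129000 = 19944 W

19900 W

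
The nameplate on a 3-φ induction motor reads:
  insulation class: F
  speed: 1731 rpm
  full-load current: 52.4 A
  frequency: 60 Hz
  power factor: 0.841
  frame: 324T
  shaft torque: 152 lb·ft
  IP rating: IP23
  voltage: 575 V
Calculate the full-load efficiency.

τ = 152 lb·ft × 1.356 = 206.1 N·m
ω = 2π × 1731/60 = 181.3 rad/s; P_out = τω = 206.1 × 181.3 = 37366 W
P_in = √3·V_L·I_L·cosφ = 1.732 × 575 × 52.4 × 0.841 = 43888 W
η = P_out / P_in = 37366 / 43888 = 0.851 = 85.1%

85.1 %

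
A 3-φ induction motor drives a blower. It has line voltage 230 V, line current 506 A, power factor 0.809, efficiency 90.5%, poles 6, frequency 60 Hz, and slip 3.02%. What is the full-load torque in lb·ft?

893 lb·ft

P_in = √3·V·I·cosφ = 1.732 × 230 × 506 × 0.809 = 163070 W
P_out = η·P_in = 0.905 × 163070 = 147578 W
n_s = 120×60/6 = 1200 rpm; n = 1200×(1−0.0302) = 1164 rpm
ω = 2π×1164/60 = 121.9 rad/s
τ = P_out/ω = 147578/121.9 = 1211 N·m
In lb·ft: 1211/1.356 = 893 lb·ft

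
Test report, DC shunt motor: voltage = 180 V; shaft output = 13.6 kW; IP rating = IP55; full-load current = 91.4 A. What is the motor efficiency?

82.7 %

P_out = 13.6 kW = 13600 W
P_in = V·I = 180 × 91.4 = 16452 W
η = P_out / P_in = 13600 / 16452 = 0.827 = 82.7%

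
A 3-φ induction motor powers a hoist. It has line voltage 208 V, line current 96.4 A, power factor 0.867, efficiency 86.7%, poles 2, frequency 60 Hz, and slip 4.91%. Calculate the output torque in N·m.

P_in = √3·V·I·cosφ = 1.732 × 208 × 96.4 × 0.867 = 30110 W
P_out = η·P_in = 0.867 × 30110 = 26105 W
n_s = 120×60/2 = 3600 rpm; n = 3600×(1−0.0491) = 3423 rpm
ω = 2π×3423/60 = 358.5 rad/s
τ = P_out/ω = 26105/358.5 = 72.8 N·m

72.8 N·m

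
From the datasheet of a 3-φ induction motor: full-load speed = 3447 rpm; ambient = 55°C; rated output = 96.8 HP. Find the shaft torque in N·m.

P_out = 96.8 × 746 = 72213 W
ω = 2π × 3447/60 = 361 rad/s
τ = P_out/ω = 72213/361 = 200 N·m

200 N·m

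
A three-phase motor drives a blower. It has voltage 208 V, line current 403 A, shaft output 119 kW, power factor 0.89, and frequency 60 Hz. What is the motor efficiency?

92.1 %

P_out = 119 kW = 119000 W
P_in = √3·V_L·I_L·cosφ = 1.732 × 208 × 403 × 0.89 = 129213 W
η = P_out / P_in = 119000 / 129213 = 0.921 = 92.1%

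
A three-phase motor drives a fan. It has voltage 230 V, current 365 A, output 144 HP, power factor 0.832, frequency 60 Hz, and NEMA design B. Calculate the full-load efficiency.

88.8 %

P_out = 144 × 746 = 107424 W
P_in = √3·V_L·I_L·cosφ = 1.732 × 230 × 365 × 0.832 = 120974 W
η = P_out / P_in = 107424 / 120974 = 0.888 = 88.8%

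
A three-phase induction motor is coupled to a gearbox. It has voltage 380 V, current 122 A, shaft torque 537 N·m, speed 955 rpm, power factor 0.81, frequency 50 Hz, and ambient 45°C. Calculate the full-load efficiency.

ω = 2π × 955/60 = 100 rad/s; P_out = τω = 537 × 100 = 53700 W
P_in = √3·V_L·I_L·cosφ = 1.732 × 380 × 122 × 0.81 = 65039 W
η = P_out / P_in = 53700 / 65039 = 0.826 = 82.6%

82.6 %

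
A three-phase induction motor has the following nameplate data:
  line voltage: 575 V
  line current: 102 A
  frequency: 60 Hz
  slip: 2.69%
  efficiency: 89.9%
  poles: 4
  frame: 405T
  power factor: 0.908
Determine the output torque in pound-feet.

333 lb·ft

P_in = √3·V·I·cosφ = 1.732 × 575 × 102 × 0.908 = 92236 W
P_out = η·P_in = 0.899 × 92236 = 82920 W
n_s = 120×60/4 = 1800 rpm; n = 1800×(1−0.0269) = 1752 rpm
ω = 2π×1752/60 = 183.5 rad/s
τ = P_out/ω = 82920/183.5 = 451.9 N·m
In lb·ft: 451.9/1.356 = 333 lb·ft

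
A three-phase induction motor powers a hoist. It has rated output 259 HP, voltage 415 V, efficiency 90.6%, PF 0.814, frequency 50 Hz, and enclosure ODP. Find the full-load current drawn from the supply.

364 A

P_out = 259 × 746 = 193214 W
P_in = P_out / η = 193214 / 0.906 = 213260 W
I_L = P_in / (√3·V_L·cosφ) = 213260 / (1.732 × 415 × 0.814) = 364 A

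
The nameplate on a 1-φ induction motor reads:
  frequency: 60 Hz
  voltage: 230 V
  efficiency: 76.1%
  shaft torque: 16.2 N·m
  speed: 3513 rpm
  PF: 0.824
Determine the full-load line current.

41.3 A

ω = 2π×3513/60 = 367.9 rad/s; P_out = τω = 16.2 × 367.9 = 5960 W
P_in = P_out / η = 5960 / 0.761 = 7832 W
I = P_in / (V·cosφ) = 7832 / (230 × 0.824) = 41.3 A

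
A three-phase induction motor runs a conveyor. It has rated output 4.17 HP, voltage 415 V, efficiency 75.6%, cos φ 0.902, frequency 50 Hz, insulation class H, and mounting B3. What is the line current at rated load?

P_out = 4.17 × 746 = 3111 W
P_in = P_out / η = 3111 / 0.756 = 4115 W
I_L = P_in / (√3·V_L·cosφ) = 4115 / (1.732 × 415 × 0.902) = 6.35 A

6.35 A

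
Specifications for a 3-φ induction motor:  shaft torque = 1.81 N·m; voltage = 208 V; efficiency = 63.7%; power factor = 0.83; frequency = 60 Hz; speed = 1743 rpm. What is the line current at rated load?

1.73 A

ω = 2π×1743/60 = 182.5 rad/s; P_out = τω = 1.81 × 182.5 = 330 W
P_in = P_out / η = 330 / 0.637 = 518 W
I_L = P_in / (√3·V_L·cosφ) = 518 / (1.732 × 208 × 0.83) = 1.73 A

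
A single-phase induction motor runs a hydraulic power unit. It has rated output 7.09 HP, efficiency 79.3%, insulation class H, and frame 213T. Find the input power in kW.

P_out = 7.09 × 746 = 5289 W
P_in = P_out/η = 5289/0.793 = 6670 W = 6.67 kW

6.67 kW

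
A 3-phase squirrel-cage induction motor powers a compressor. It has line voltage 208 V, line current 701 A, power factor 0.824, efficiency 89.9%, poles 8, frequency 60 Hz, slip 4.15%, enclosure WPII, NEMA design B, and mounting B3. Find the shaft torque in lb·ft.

P_in = √3·V·I·cosφ = 1.732 × 208 × 701 × 0.824 = 208093 W
P_out = η·P_in = 0.899 × 208093 = 187076 W
n_s = 120×60/8 = 900 rpm; n = 900×(1−0.0415) = 863 rpm
ω = 2π×863/60 = 90.37 rad/s
τ = P_out/ω = 187076/90.37 = 2070 N·m
In lb·ft: 2070/1.356 = 1530 lb·ft

1530 lb·ft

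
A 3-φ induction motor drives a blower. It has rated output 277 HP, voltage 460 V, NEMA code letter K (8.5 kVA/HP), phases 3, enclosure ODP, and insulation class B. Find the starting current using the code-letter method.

2960 A

S_LR = 8.5 × 277 = 2354.5 kVA
I_LR = S_LR/(√3·V_L) = 2354500/(1.732×460) = 2960 A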